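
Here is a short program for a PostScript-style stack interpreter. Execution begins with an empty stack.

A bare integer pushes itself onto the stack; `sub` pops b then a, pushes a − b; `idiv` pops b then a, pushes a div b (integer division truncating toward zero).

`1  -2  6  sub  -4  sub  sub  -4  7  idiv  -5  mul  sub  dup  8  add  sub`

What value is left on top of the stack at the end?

-8

1    : [1]
-2   : [1, -2]
6    : [1, -2, 6]
sub  : [1, -8]
-4   : [1, -8, -4]
sub  : [1, -4]
sub  : [5]
-4   : [5, -4]
7    : [5, -4, 7]
idiv : [5, 0]
-5   : [5, 0, -5]
mul  : [5, 0]
sub  : [5]
dup  : [5, 5]
8    : [5, 5, 8]
add  : [5, 13]
sub  : [-8]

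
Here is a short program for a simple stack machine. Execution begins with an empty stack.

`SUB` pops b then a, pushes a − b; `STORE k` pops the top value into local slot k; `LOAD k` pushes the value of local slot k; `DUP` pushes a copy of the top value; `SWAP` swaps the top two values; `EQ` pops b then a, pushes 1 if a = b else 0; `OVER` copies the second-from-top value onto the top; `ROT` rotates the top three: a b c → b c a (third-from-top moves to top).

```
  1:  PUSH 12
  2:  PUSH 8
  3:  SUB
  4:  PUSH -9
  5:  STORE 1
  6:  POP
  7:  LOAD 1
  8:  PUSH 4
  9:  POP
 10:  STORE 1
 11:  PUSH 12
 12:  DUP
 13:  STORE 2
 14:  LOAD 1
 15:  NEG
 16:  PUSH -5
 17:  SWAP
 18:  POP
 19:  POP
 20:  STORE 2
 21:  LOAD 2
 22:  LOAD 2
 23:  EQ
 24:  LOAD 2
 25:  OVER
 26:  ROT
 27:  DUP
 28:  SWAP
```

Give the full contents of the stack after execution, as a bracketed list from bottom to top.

[12, 1, 1, 1]

PUSH 12 → 12
PUSH 8  → 12 8
SUB     → 4
PUSH -9 → 4 -9
STORE 1 → 4
POP     → (empty)
LOAD 1  → -9
PUSH 4  → -9 4
POP     → -9
STORE 1 → (empty)
PUSH 12 → 12
DUP     → 12 12
STORE 2 → 12
LOAD 1  → 12 -9
NEG     → 12 9
PUSH -5 → 12 9 -5
SWAP    → 12 -5 9
POP     → 12 -5
POP     → 12
STORE 2 → (empty)
LOAD 2  → 12
LOAD 2  → 12 12
EQ      → 1
LOAD 2  → 1 12
OVER    → 1 12 1
ROT     → 12 1 1
DUP     → 12 1 1 1
SWAP    → 12 1 1 1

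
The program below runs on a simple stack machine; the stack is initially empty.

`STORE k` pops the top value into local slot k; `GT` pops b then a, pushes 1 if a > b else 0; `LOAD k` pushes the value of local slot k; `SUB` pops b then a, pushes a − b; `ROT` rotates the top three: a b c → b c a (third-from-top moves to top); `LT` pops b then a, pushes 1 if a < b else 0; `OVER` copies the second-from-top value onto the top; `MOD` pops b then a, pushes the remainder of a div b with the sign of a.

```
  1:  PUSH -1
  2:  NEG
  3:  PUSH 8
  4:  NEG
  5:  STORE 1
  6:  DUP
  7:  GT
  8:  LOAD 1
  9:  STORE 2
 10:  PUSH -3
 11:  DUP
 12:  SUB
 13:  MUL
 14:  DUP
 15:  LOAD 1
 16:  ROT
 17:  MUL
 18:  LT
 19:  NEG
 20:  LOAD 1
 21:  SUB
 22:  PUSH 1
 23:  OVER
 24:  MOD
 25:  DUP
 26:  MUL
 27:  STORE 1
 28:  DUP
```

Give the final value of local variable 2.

PUSH -1 : [-1]
NEG     : [1]
PUSH 8  : [1, 8]
NEG     : [1, -8]
STORE 1 : [1]
DUP     : [1, 1]
GT      : [0]
LOAD 1  : [0, -8]
STORE 2 : [0]
PUSH -3 : [0, -3]
DUP     : [0, -3, -3]
SUB     : [0, 0]
MUL     : [0]
DUP     : [0, 0]
LOAD 1  : [0, 0, -8]
ROT     : [0, -8, 0]
MUL     : [0, 0]
LT      : [0]
NEG     : [0]
LOAD 1  : [0, -8]
SUB     : [8]
PUSH 1  : [8, 1]
OVER    : [8, 1, 8]
MOD     : [8, 1]
DUP     : [8, 1, 1]
MUL     : [8, 1]
STORE 1 : [8]
DUP     : [8, 8]

-8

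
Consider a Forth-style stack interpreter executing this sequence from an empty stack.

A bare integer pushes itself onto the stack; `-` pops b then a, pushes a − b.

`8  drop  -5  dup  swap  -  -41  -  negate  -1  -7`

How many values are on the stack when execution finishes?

3

8       [8]
drop    []
-5      [-5]
dup     [-5, -5]
swap    [-5, -5]
-       [0]
-41     [0, -41]
-       [41]
negate  [-41]
-1      [-41, -1]
-7      [-41, -1, -7]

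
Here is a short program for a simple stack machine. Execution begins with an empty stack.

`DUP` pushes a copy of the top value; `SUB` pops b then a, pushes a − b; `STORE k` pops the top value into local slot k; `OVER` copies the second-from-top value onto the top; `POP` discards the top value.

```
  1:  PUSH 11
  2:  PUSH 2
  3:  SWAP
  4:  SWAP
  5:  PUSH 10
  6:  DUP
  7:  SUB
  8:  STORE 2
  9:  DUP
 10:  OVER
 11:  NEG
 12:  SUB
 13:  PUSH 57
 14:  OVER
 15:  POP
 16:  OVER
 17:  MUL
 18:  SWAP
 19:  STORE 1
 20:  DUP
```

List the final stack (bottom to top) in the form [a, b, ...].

PUSH 11  [11]
PUSH 2   [11, 2]
SWAP     [2, 11]
SWAP     [11, 2]
PUSH 10  [11, 2, 10]
DUP      [11, 2, 10, 10]
SUB      [11, 2, 0]
STORE 2  [11, 2]
DUP      [11, 2, 2]
OVER     [11, 2, 2, 2]
NEG      [11, 2, 2, -2]
SUB      [11, 2, 4]
PUSH 57  [11, 2, 4, 57]
OVER     [11, 2, 4, 57, 4]
POP      [11, 2, 4, 57]
OVER     [11, 2, 4, 57, 4]
MUL      [11, 2, 4, 228]
SWAP     [11, 2, 228, 4]
STORE 1  [11, 2, 228]
DUP      [11, 2, 228, 228]

[11, 2, 228, 228]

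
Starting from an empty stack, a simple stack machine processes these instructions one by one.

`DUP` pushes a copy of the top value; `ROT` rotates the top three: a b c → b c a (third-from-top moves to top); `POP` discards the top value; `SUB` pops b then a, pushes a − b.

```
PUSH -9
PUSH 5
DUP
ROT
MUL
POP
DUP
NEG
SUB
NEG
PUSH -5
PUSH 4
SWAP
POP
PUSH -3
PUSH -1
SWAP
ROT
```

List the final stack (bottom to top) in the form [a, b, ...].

[-10, -1, -3, 4]

PUSH -9  [-9]
PUSH 5   [-9, 5]
DUP      [-9, 5, 5]
ROT      [5, 5, -9]
MUL      [5, -45]
POP      [5]
DUP      [5, 5]
NEG      [5, -5]
SUB      [10]
NEG      [-10]
PUSH -5  [-10, -5]
PUSH 4   [-10, -5, 4]
SWAP     [-10, 4, -5]
POP      [-10, 4]
PUSH -3  [-10, 4, -3]
PUSH -1  [-10, 4, -3, -1]
SWAP     [-10, 4, -1, -3]
ROT      [-10, -1, -3, 4]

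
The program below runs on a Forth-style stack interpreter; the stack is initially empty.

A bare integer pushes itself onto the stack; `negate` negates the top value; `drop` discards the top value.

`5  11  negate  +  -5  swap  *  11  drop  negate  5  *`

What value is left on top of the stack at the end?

-150

5      → 5
11     → 5 11
negate → 5 -11
+      → -6
-5     → -6 -5
swap   → -5 -6
*      → 30
11     → 30 11
drop   → 30
negate → -30
5      → -30 5
*      → -150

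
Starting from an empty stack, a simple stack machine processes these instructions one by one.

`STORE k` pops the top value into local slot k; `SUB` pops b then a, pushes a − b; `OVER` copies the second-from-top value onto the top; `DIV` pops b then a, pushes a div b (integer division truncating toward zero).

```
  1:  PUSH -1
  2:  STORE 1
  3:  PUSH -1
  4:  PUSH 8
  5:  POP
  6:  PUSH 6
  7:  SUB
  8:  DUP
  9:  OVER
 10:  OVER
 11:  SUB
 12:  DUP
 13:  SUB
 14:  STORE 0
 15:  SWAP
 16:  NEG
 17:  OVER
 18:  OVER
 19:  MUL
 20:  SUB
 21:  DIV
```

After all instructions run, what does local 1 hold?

-1

PUSH -1 -> -1
STORE 1 -> (empty)
PUSH -1 -> -1
PUSH 8  -> -1 8
POP     -> -1
PUSH 6  -> -1 6
SUB     -> -7
DUP     -> -7 -7
OVER    -> -7 -7 -7
OVER    -> -7 -7 -7 -7
SUB     -> -7 -7 0
DUP     -> -7 -7 0 0
SUB     -> -7 -7 0
STORE 0 -> -7 -7
SWAP    -> -7 -7
NEG     -> -7 7
OVER    -> -7 7 -7
OVER    -> -7 7 -7 7
MUL     -> -7 7 -49
SUB     -> -7 56
DIV     -> 0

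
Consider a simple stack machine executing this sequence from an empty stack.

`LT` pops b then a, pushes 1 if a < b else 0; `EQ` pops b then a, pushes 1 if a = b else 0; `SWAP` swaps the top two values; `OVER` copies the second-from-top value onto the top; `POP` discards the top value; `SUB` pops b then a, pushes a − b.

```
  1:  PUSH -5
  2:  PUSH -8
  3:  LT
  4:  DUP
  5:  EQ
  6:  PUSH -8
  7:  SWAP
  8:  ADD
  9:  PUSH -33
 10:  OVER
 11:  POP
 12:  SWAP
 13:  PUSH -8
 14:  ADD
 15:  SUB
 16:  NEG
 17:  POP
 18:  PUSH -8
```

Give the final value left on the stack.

-8

PUSH -5  -> [-5]
PUSH -8  -> [-5, -8]
LT       -> [0]
DUP      -> [0, 0]
EQ       -> [1]
PUSH -8  -> [1, -8]
SWAP     -> [-8, 1]
ADD      -> [-7]
PUSH -33 -> [-7, -33]
OVER     -> [-7, -33, -7]
POP      -> [-7, -33]
SWAP     -> [-33, -7]
PUSH -8  -> [-33, -7, -8]
ADD      -> [-33, -15]
SUB      -> [-18]
NEG      -> [18]
POP      -> []
PUSH -8  -> [-8]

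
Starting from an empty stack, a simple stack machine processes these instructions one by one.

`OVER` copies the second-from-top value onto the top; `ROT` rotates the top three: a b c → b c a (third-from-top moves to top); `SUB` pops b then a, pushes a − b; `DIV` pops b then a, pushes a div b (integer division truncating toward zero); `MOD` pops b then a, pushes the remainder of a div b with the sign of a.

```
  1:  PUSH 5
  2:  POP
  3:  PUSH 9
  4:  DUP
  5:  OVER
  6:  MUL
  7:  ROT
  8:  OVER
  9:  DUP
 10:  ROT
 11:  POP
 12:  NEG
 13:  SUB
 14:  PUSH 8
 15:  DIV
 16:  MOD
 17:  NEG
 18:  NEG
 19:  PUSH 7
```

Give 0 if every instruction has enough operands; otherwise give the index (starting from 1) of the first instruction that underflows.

7

PUSH 5  [5]
POP     []
PUSH 9  [9]
DUP     [9, 9]
OVER    [9, 9, 9]
MUL     [9, 81]
ROT  — needs 3 operands, stack has 2 → underflow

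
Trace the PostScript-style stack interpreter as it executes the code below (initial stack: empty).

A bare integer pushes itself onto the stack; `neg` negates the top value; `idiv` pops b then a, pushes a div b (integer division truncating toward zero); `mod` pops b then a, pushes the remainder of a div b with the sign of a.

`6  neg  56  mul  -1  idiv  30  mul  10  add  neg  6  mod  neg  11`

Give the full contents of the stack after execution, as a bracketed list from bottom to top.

6    -> 6
neg  -> -6
56   -> -6 56
mul  -> -336
-1   -> -336 -1
idiv -> 336
30   -> 336 30
mul  -> 10080
10   -> 10080 10
add  -> 10090
neg  -> -10090
6    -> -10090 6
mod  -> -4
neg  -> 4
11   -> 4 11

[4, 11]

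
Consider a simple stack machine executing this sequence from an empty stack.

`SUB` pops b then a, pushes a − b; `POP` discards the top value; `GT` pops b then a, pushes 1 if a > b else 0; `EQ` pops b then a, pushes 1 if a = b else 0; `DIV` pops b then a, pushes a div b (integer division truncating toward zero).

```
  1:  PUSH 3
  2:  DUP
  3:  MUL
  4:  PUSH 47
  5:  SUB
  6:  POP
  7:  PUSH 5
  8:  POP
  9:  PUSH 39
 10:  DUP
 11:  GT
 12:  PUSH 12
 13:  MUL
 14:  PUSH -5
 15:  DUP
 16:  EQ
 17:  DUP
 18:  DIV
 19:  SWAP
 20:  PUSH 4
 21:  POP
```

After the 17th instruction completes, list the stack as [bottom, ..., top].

PUSH 3   3
DUP      3 3
MUL      9
PUSH 47  9 47
SUB      -38
POP      (empty)
PUSH 5   5
POP      (empty)
PUSH 39  39
DUP      39 39
GT       0
PUSH 12  0 12
MUL      0
PUSH -5  0 -5
DUP      0 -5 -5
EQ       0 1
DUP      0 1 1

[0, 1, 1]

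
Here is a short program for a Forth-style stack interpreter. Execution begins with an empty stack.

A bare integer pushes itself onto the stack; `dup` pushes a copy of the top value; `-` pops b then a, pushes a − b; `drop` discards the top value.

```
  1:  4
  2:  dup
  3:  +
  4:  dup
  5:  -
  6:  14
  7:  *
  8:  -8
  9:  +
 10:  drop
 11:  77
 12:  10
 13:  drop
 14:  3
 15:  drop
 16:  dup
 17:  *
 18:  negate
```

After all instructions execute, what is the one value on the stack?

-5929

4      : 4
dup    : 4 4
+      : 8
dup    : 8 8
-      : 0
14     : 0 14
*      : 0
-8     : 0 -8
+      : -8
drop   : (empty)
77     : 77
10     : 77 10
drop   : 77
3      : 77 3
drop   : 77
dup    : 77 77
*      : 5929
negate : -5929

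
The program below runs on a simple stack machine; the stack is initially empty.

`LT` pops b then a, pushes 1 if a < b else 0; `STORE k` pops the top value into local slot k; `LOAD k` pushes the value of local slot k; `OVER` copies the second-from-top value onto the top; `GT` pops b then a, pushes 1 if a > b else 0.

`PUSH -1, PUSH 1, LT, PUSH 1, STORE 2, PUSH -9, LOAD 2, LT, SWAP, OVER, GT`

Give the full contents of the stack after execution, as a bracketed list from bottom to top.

PUSH -1  -1
PUSH 1   -1 1
LT       1
PUSH 1   1 1
STORE 2  1
PUSH -9  1 -9
LOAD 2   1 -9 1
LT       1 1
SWAP     1 1
OVER     1 1 1
GT       1 0

[1, 0]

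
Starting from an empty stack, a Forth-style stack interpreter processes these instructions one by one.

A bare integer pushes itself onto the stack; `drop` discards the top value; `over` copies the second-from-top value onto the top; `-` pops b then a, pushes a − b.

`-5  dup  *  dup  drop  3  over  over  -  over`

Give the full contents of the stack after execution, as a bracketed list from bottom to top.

-5   : -5
dup  : -5 -5
*    : 25
dup  : 25 25
drop : 25
3    : 25 3
over : 25 3 25
over : 25 3 25 3
-    : 25 3 22
over : 25 3 22 3

[25, 3, 22, 3]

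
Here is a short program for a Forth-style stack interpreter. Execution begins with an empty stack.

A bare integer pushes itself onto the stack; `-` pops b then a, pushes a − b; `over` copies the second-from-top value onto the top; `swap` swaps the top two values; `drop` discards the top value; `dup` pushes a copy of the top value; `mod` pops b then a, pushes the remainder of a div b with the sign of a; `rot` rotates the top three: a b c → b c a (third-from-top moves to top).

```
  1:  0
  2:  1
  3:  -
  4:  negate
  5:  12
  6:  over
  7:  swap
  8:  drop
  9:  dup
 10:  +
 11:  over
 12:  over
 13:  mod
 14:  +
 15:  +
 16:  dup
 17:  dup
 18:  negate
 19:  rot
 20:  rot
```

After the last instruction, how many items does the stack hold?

3

0      : [0]
1      : [0, 1]
-      : [-1]
negate : [1]
12     : [1, 12]
over   : [1, 12, 1]
swap   : [1, 1, 12]
drop   : [1, 1]
dup    : [1, 1, 1]
+      : [1, 2]
over   : [1, 2, 1]
over   : [1, 2, 1, 2]
mod    : [1, 2, 1]
+      : [1, 3]
+      : [4]
dup    : [4, 4]
dup    : [4, 4, 4]
negate : [4, 4, -4]
rot    : [4, -4, 4]
rot    : [-4, 4, 4]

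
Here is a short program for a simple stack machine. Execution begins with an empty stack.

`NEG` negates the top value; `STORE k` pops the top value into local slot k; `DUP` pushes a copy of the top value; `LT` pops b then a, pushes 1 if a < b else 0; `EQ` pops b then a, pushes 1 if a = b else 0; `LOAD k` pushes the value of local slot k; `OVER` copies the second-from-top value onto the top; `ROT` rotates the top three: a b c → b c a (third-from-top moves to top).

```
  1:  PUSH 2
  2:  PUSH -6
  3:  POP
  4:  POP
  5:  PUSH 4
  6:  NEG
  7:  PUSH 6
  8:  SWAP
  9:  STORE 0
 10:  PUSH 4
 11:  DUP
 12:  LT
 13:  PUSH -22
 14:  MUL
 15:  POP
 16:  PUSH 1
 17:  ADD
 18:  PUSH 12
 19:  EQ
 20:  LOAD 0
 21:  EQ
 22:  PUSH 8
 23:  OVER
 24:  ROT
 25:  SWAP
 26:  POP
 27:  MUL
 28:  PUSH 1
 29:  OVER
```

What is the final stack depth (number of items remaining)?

PUSH 2   -> [2]
PUSH -6  -> [2, -6]
POP      -> [2]
POP      -> []
PUSH 4   -> [4]
NEG      -> [-4]
PUSH 6   -> [-4, 6]
SWAP     -> [6, -4]
STORE 0  -> [6]
PUSH 4   -> [6, 4]
DUP      -> [6, 4, 4]
LT       -> [6, 0]
PUSH -22 -> [6, 0, -22]
MUL      -> [6, 0]
POP      -> [6]
PUSH 1   -> [6, 1]
ADD      -> [7]
PUSH 12  -> [7, 12]
EQ       -> [0]
LOAD 0   -> [0, -4]
EQ       -> [0]
PUSH 8   -> [0, 8]
OVER     -> [0, 8, 0]
ROT      -> [8, 0, 0]
SWAP     -> [8, 0, 0]
POP      -> [8, 0]
MUL      -> [0]
PUSH 1   -> [0, 1]
OVER     -> [0, 1, 0]

3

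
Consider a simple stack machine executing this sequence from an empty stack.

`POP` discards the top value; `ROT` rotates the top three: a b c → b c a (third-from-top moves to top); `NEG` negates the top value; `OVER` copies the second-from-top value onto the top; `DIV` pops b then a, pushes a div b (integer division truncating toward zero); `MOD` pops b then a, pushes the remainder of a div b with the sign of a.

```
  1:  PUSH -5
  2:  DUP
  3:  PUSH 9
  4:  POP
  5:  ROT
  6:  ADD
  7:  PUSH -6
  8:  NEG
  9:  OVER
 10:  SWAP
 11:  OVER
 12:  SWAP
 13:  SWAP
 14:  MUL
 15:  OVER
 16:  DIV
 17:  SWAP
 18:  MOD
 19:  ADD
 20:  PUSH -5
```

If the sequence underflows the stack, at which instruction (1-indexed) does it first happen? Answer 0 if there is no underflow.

5

PUSH -5 → -5
DUP     → -5 -5
PUSH 9  → -5 -5 9
POP     → -5 -5
ROT  — needs 3 operands, stack has 2 → underflow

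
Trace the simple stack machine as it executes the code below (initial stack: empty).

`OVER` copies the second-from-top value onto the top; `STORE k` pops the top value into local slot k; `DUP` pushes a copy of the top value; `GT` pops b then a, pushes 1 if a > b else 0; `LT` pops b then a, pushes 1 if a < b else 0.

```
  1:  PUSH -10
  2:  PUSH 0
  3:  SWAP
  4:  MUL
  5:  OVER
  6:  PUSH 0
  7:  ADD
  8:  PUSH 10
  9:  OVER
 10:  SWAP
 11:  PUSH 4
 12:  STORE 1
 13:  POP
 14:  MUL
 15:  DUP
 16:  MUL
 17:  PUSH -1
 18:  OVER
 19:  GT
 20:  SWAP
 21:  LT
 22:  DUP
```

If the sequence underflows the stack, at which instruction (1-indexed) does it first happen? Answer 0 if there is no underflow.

5

PUSH -10 : -10
PUSH 0   : -10 0
SWAP     : 0 -10
MUL      : 0
OVER  — needs 2 operands, stack has 1 → underflow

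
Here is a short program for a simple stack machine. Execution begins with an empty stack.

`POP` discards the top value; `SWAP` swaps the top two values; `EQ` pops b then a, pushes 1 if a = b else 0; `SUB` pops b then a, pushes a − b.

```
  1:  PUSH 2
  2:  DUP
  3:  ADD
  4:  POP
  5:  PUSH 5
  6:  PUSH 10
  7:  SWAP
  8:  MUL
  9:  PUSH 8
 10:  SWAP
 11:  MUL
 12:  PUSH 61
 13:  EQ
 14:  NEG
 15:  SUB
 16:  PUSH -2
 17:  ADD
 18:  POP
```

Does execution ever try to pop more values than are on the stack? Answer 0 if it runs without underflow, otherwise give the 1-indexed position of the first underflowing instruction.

PUSH 2  -> 2
DUP     -> 2 2
ADD     -> 4
POP     -> (empty)
PUSH 5  -> 5
PUSH 10 -> 5 10
SWAP    -> 10 5
MUL     -> 50
PUSH 8  -> 50 8
SWAP    -> 8 50
MUL     -> 400
PUSH 61 -> 400 61
EQ      -> 0
NEG     -> 0
SUB  — needs 2 operands, stack has 1 → underflow

15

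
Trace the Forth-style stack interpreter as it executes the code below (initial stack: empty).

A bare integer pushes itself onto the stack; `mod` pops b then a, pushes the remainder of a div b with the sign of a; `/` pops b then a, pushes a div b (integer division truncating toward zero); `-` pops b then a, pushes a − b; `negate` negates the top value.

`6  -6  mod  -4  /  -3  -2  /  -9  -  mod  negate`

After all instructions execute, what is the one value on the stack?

6      -> [6]
-6     -> [6, -6]
mod    -> [0]
-4     -> [0, -4]
/      -> [0]
-3     -> [0, -3]
-2     -> [0, -3, -2]
/      -> [0, 1]
-9     -> [0, 1, -9]
-      -> [0, 10]
mod    -> [0]
negate -> [0]

0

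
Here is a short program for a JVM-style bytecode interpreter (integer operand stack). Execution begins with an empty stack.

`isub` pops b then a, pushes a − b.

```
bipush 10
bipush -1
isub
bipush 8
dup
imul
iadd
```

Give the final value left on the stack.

bipush 10 -> 10
bipush -1 -> 10 -1
isub      -> 11
bipush 8  -> 11 8
dup       -> 11 8 8
imul      -> 11 64
iadd      -> 75

75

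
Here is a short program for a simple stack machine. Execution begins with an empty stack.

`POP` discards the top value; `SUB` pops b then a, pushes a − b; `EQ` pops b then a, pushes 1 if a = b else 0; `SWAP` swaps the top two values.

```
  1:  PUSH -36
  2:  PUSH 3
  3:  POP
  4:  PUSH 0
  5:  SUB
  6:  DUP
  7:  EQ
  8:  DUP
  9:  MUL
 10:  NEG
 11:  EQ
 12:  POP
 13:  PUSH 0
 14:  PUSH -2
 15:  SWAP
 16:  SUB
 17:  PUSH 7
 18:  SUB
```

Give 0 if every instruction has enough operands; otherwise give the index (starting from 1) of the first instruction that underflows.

PUSH -36 → -36
PUSH 3   → -36 3
POP      → -36
PUSH 0   → -36 0
SUB      → -36
DUP      → -36 -36
EQ       → 1
DUP      → 1 1
MUL      → 1
NEG      → -1
EQ  — needs 2 operands, stack has 1 → underflow

11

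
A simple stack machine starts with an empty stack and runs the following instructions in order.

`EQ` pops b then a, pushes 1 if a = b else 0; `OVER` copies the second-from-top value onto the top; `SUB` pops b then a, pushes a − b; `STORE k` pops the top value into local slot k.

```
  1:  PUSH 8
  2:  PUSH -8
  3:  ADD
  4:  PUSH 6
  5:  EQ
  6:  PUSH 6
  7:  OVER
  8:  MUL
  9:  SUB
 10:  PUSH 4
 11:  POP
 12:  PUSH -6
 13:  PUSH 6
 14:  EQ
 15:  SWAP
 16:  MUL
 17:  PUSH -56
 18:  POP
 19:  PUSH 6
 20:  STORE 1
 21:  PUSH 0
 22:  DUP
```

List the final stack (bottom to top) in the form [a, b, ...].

PUSH 8   → [8]
PUSH -8  → [8, -8]
ADD      → [0]
PUSH 6   → [0, 6]
EQ       → [0]
PUSH 6   → [0, 6]
OVER     → [0, 6, 0]
MUL      → [0, 0]
SUB      → [0]
PUSH 4   → [0, 4]
POP      → [0]
PUSH -6  → [0, -6]
PUSH 6   → [0, -6, 6]
EQ       → [0, 0]
SWAP     → [0, 0]
MUL      → [0]
PUSH -56 → [0, -56]
POP      → [0]
PUSH 6   → [0, 6]
STORE 1  → [0]
PUSH 0   → [0, 0]
DUP      → [0, 0, 0]

[0, 0, 0]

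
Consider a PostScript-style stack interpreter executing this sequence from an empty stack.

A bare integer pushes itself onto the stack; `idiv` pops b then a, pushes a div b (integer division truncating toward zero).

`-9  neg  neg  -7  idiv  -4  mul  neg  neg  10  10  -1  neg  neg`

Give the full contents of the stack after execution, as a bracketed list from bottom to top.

[-4, 10, 10, -1]

-9   → -9
neg  → 9
neg  → -9
-7   → -9 -7
idiv → 1
-4   → 1 -4
mul  → -4
neg  → 4
neg  → -4
10   → -4 10
10   → -4 10 10
-1   → -4 10 10 -1
neg  → -4 10 10 1
neg  → -4 10 10 -1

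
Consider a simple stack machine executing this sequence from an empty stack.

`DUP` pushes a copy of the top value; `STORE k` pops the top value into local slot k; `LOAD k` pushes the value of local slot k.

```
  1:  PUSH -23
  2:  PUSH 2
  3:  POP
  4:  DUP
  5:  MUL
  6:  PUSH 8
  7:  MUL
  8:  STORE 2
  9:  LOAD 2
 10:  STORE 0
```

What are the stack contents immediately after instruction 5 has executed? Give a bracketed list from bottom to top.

PUSH -23 : [-23]
PUSH 2   : [-23, 2]
POP      : [-23]
DUP      : [-23, -23]
MUL      : [529]

[529]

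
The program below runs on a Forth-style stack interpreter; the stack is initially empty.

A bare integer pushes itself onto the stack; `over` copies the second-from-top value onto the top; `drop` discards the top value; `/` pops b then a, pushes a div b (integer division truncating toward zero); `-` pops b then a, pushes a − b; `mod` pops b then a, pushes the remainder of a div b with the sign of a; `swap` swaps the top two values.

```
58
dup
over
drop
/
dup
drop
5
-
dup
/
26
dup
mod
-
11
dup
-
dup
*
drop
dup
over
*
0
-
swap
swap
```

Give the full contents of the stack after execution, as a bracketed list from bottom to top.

[1, 1]

58   : [58]
dup  : [58, 58]
over : [58, 58, 58]
drop : [58, 58]
/    : [1]
dup  : [1, 1]
drop : [1]
5    : [1, 5]
-    : [-4]
dup  : [-4, -4]
/    : [1]
26   : [1, 26]
dup  : [1, 26, 26]
mod  : [1, 0]
-    : [1]
11   : [1, 11]
dup  : [1, 11, 11]
-    : [1, 0]
dup  : [1, 0, 0]
*    : [1, 0]
drop : [1]
dup  : [1, 1]
over : [1, 1, 1]
*    : [1, 1]
0    : [1, 1, 0]
-    : [1, 1]
swap : [1, 1]
swap : [1, 1]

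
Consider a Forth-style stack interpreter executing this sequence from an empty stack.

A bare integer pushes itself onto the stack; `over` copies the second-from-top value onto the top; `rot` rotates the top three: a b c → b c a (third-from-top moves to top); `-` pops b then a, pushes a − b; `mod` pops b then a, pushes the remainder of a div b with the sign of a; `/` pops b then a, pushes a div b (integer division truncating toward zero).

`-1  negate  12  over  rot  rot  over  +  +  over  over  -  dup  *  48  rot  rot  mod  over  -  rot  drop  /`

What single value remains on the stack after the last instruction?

-1

-1     → -1
negate → 1
12     → 1 12
over   → 1 12 1
rot    → 12 1 1
rot    → 1 1 12
over   → 1 1 12 1
+      → 1 1 13
+      → 1 14
over   → 1 14 1
over   → 1 14 1 14
-      → 1 14 -13
dup    → 1 14 -13 -13
*      → 1 14 169
48     → 1 14 169 48
rot    → 1 169 48 14
rot    → 1 48 14 169
mod    → 1 48 14
over   → 1 48 14 48
-      → 1 48 -34
rot    → 48 -34 1
drop   → 48 -34
/      → -1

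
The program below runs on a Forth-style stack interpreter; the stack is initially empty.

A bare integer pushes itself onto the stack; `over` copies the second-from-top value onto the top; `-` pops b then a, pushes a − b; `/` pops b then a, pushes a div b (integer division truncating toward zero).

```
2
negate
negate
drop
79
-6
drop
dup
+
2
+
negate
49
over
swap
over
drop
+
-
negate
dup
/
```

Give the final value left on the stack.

2      → [2]
negate → [-2]
negate → [2]
drop   → []
79     → [79]
-6     → [79, -6]
drop   → [79]
dup    → [79, 79]
+      → [158]
2      → [158, 2]
+      → [160]
negate → [-160]
49     → [-160, 49]
over   → [-160, 49, -160]
swap   → [-160, -160, 49]
over   → [-160, -160, 49, -160]
drop   → [-160, -160, 49]
+      → [-160, -111]
-      → [-49]
negate → [49]
dup    → [49, 49]
/      → [1]

1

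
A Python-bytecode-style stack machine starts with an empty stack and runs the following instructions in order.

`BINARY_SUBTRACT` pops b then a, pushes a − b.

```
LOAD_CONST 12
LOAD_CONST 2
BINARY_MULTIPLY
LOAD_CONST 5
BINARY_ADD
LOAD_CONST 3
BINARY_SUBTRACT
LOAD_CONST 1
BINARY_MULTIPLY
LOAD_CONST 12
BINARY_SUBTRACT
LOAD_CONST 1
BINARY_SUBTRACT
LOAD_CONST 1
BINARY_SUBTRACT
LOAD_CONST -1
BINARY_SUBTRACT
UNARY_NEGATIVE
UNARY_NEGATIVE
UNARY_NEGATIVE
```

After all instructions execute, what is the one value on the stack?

-13

LOAD_CONST 12   -> 12
LOAD_CONST 2    -> 12 2
BINARY_MULTIPLY -> 24
LOAD_CONST 5    -> 24 5
BINARY_ADD      -> 29
LOAD_CONST 3    -> 29 3
BINARY_SUBTRACT -> 26
LOAD_CONST 1    -> 26 1
BINARY_MULTIPLY -> 26
LOAD_CONST 12   -> 26 12
BINARY_SUBTRACT -> 14
LOAD_CONST 1    -> 14 1
BINARY_SUBTRACT -> 13
LOAD_CONST 1    -> 13 1
BINARY_SUBTRACT -> 12
LOAD_CONST -1   -> 12 -1
BINARY_SUBTRACT -> 13
UNARY_NEGATIVE  -> -13
UNARY_NEGATIVE  -> 13
UNARY_NEGATIVE  -> -13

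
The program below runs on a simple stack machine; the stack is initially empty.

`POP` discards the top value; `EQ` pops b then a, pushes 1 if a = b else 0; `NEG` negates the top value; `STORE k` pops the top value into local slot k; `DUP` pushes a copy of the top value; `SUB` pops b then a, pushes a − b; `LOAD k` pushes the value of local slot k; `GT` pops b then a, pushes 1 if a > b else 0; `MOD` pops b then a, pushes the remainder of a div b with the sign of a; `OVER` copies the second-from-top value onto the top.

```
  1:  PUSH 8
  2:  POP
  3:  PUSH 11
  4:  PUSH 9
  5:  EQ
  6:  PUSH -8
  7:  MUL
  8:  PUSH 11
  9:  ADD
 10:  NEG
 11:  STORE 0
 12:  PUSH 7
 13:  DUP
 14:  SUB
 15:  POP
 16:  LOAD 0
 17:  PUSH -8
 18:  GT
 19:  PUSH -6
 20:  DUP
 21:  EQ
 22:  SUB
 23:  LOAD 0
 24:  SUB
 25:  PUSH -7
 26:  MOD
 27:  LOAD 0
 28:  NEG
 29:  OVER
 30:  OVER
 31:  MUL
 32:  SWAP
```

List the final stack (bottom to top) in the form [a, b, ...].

PUSH 8  : 8
POP     : (empty)
PUSH 11 : 11
PUSH 9  : 11 9
EQ      : 0
PUSH -8 : 0 -8
MUL     : 0
PUSH 11 : 0 11
ADD     : 11
NEG     : -11
STORE 0 : (empty)
PUSH 7  : 7
DUP     : 7 7
SUB     : 0
POP     : (empty)
LOAD 0  : -11
PUSH -8 : -11 -8
GT      : 0
PUSH -6 : 0 -6
DUP     : 0 -6 -6
EQ      : 0 1
SUB     : -1
LOAD 0  : -1 -11
SUB     : 10
PUSH -7 : 10 -7
MOD     : 3
LOAD 0  : 3 -11
NEG     : 3 11
OVER    : 3 11 3
OVER    : 3 11 3 11
MUL     : 3 11 33
SWAP    : 3 33 11

[3, 33, 11]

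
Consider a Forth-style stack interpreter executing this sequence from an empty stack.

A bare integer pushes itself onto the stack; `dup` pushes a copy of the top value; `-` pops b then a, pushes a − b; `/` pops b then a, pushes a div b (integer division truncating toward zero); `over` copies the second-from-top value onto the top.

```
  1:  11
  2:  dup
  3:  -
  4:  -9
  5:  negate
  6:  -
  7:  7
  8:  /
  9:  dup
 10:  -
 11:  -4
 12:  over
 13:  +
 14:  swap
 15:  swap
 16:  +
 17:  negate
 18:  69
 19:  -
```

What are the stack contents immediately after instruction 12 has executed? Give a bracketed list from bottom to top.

11     : [11]
dup    : [11, 11]
-      : [0]
-9     : [0, -9]
negate : [0, 9]
-      : [-9]
7      : [-9, 7]
/      : [-1]
dup    : [-1, -1]
-      : [0]
-4     : [0, -4]
over   : [0, -4, 0]

[0, -4, 0]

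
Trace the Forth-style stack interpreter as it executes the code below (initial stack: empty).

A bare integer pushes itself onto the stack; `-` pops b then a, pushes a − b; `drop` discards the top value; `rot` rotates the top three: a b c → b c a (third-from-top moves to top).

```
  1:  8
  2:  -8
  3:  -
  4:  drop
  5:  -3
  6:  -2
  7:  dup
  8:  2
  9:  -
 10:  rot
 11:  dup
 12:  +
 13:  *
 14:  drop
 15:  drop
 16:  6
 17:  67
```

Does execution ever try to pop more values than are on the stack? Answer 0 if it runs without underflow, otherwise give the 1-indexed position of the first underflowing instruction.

0

8    -> 8
-8   -> 8 -8
-    -> 16
drop -> (empty)
-3   -> -3
-2   -> -3 -2
dup  -> -3 -2 -2
2    -> -3 -2 -2 2
-    -> -3 -2 -4
rot  -> -2 -4 -3
dup  -> -2 -4 -3 -3
+    -> -2 -4 -6
*    -> -2 24
drop -> -2
drop -> (empty)
6    -> 6
67   -> 6 67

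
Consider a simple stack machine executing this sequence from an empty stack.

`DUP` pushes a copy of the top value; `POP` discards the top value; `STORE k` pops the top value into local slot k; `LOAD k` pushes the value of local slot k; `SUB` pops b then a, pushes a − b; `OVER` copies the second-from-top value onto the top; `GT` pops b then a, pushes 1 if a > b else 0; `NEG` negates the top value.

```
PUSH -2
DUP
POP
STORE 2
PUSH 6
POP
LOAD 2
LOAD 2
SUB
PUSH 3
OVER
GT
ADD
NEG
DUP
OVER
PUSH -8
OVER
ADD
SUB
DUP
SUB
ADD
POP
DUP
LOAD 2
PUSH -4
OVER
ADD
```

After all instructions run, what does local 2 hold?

PUSH -2 -> -2
DUP     -> -2 -2
POP     -> -2
STORE 2 -> (empty)
PUSH 6  -> 6
POP     -> (empty)
LOAD 2  -> -2
LOAD 2  -> -2 -2
SUB     -> 0
PUSH 3  -> 0 3
OVER    -> 0 3 0
GT      -> 0 1
ADD     -> 1
NEG     -> -1
DUP     -> -1 -1
OVER    -> -1 -1 -1
PUSH -8 -> -1 -1 -1 -8
OVER    -> -1 -1 -1 -8 -1
ADD     -> -1 -1 -1 -9
SUB     -> -1 -1 8
DUP     -> -1 -1 8 8
SUB     -> -1 -1 0
ADD     -> -1 -1
POP     -> -1
DUP     -> -1 -1
LOAD 2  -> -1 -1 -2
PUSH -4 -> -1 -1 -2 -4
OVER    -> -1 -1 -2 -4 -2
ADD     -> -1 -1 -2 -6

-2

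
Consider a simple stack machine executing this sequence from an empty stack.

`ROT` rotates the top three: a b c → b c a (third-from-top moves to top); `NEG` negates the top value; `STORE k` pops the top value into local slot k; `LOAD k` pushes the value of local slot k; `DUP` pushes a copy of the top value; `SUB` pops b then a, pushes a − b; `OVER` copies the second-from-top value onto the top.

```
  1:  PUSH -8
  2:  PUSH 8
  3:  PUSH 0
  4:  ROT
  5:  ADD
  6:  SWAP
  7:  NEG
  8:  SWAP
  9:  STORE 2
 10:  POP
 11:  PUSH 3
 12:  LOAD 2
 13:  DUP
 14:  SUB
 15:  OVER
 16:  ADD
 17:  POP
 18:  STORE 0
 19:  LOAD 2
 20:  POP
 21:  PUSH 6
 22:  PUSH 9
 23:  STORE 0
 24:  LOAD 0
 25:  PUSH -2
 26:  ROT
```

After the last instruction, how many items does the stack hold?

3

PUSH -8 -> [-8]
PUSH 8  -> [-8, 8]
PUSH 0  -> [-8, 8, 0]
ROT     -> [8, 0, -8]
ADD     -> [8, -8]
SWAP    -> [-8, 8]
NEG     -> [-8, -8]
SWAP    -> [-8, -8]
STORE 2 -> [-8]
POP     -> []
PUSH 3  -> [3]
LOAD 2  -> [3, -8]
DUP     -> [3, -8, -8]
SUB     -> [3, 0]
OVER    -> [3, 0, 3]
ADD     -> [3, 3]
POP     -> [3]
STORE 0 -> []
LOAD 2  -> [-8]
POP     -> []
PUSH 6  -> [6]
PUSH 9  -> [6, 9]
STORE 0 -> [6]
LOAD 0  -> [6, 9]
PUSH -2 -> [6, 9, -2]
ROT     -> [9, -2, 6]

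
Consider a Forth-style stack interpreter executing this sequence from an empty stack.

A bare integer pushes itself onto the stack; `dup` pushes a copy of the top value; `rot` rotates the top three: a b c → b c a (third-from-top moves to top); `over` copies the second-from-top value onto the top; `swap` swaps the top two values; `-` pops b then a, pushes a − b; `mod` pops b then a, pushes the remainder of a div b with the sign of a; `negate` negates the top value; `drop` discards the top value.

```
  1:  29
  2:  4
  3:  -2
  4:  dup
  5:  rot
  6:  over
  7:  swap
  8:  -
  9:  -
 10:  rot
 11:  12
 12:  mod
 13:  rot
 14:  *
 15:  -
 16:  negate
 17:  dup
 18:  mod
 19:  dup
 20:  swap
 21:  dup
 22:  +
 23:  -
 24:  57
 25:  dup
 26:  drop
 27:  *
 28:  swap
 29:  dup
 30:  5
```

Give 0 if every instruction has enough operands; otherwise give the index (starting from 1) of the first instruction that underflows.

29      29
4       29 4
-2      29 4 -2
dup     29 4 -2 -2
rot     29 -2 -2 4
over    29 -2 -2 4 -2
swap    29 -2 -2 -2 4
-       29 -2 -2 -6
-       29 -2 4
rot     -2 4 29
12      -2 4 29 12
mod     -2 4 5
rot     4 5 -2
*       4 -10
-       14
negate  -14
dup     -14 -14
mod     0
dup     0 0
swap    0 0
dup     0 0 0
+       0 0
-       0
57      0 57
dup     0 57 57
drop    0 57
*       0
swap  — needs 2 operands, stack has 1 → underflow

28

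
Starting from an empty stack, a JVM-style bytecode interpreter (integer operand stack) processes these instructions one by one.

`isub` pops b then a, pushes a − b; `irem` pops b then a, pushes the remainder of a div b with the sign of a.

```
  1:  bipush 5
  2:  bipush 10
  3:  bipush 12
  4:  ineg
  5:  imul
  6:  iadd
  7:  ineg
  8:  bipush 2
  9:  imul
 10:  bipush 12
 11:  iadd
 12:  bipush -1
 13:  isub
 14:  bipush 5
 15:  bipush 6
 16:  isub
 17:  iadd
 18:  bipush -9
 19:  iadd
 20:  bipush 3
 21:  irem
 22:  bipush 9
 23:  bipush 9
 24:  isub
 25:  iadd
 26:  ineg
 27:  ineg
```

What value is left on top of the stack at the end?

2

bipush 5  : 5
bipush 10 : 5 10
bipush 12 : 5 10 12
ineg      : 5 10 -12
imul      : 5 -120
iadd      : -115
ineg      : 115
bipush 2  : 115 2
imul      : 230
bipush 12 : 230 12
iadd      : 242
bipush -1 : 242 -1
isub      : 243
bipush 5  : 243 5
bipush 6  : 243 5 6
isub      : 243 -1
iadd      : 242
bipush -9 : 242 -9
iadd      : 233
bipush 3  : 233 3
irem      : 2
bipush 9  : 2 9
bipush 9  : 2 9 9
isub      : 2 0
iadd      : 2
ineg      : -2
ineg      : 2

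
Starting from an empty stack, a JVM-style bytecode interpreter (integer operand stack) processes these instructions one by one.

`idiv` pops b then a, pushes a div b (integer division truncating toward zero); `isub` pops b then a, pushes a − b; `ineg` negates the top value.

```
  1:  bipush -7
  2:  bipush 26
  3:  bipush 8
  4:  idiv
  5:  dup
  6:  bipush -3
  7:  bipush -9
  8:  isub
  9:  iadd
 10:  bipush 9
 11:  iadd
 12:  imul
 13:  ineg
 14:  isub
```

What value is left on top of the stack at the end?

bipush -7  -7
bipush 26  -7 26
bipush 8   -7 26 8
idiv       -7 3
dup        -7 3 3
bipush -3  -7 3 3 -3
bipush -9  -7 3 3 -3 -9
isub       -7 3 3 6
iadd       -7 3 9
bipush 9   -7 3 9 9
iadd       -7 3 18
imul       -7 54
ineg       -7 -54
isub       47

47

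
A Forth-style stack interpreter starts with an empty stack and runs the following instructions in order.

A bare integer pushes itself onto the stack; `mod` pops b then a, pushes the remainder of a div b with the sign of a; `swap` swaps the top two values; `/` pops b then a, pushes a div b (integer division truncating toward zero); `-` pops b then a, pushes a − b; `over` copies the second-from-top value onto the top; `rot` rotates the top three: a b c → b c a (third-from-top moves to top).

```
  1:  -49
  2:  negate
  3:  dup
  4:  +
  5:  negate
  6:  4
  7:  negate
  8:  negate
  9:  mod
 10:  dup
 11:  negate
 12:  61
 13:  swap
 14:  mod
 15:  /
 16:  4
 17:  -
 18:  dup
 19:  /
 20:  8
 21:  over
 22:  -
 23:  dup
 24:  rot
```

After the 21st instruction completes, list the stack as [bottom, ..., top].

[1, 8, 1]

-49     [-49]
negate  [49]
dup     [49, 49]
+       [98]
negate  [-98]
4       [-98, 4]
negate  [-98, -4]
negate  [-98, 4]
mod     [-2]
dup     [-2, -2]
negate  [-2, 2]
61      [-2, 2, 61]
swap    [-2, 61, 2]
mod     [-2, 1]
/       [-2]
4       [-2, 4]
-       [-6]
dup     [-6, -6]
/       [1]
8       [1, 8]
over    [1, 8, 1]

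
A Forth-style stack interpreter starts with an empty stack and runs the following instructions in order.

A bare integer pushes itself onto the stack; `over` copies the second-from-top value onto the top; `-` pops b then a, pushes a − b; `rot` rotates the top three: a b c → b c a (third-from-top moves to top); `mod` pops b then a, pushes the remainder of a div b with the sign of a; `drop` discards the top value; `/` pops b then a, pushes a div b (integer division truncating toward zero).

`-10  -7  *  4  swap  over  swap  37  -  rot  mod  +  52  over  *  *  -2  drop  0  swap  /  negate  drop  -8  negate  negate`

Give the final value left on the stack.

-8

-10    : -10
-7     : -10 -7
*      : 70
4      : 70 4
swap   : 4 70
over   : 4 70 4
swap   : 4 4 70
37     : 4 4 70 37
-      : 4 4 33
rot    : 4 33 4
mod    : 4 1
+      : 5
52     : 5 52
over   : 5 52 5
*      : 5 260
*      : 1300
-2     : 1300 -2
drop   : 1300
0      : 1300 0
swap   : 0 1300
/      : 0
negate : 0
drop   : (empty)
-8     : -8
negate : 8
negate : -8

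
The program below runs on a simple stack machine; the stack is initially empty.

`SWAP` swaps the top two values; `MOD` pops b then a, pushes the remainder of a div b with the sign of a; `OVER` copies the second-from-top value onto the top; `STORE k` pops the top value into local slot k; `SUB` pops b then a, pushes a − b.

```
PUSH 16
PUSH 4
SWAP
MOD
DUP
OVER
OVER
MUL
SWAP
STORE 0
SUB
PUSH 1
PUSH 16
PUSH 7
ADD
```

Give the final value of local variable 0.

4

PUSH 16 -> [16]
PUSH 4  -> [16, 4]
SWAP    -> [4, 16]
MOD     -> [4]
DUP     -> [4, 4]
OVER    -> [4, 4, 4]
OVER    -> [4, 4, 4, 4]
MUL     -> [4, 4, 16]
SWAP    -> [4, 16, 4]
STORE 0 -> [4, 16]
SUB     -> [-12]
PUSH 1  -> [-12, 1]
PUSH 16 -> [-12, 1, 16]
PUSH 7  -> [-12, 1, 16, 7]
ADD     -> [-12, 1, 23]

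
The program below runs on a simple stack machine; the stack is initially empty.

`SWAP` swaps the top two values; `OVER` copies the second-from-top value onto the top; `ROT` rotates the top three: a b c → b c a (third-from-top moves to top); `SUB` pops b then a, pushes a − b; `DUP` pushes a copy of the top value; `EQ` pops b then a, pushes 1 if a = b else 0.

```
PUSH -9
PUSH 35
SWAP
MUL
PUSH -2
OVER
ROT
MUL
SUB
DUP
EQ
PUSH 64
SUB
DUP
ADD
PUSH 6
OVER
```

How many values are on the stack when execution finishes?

3

PUSH -9  [-9]
PUSH 35  [-9, 35]
SWAP     [35, -9]
MUL      [-315]
PUSH -2  [-315, -2]
OVER     [-315, -2, -315]
ROT      [-2, -315, -315]
MUL      [-2, 99225]
SUB      [-99227]
DUP      [-99227, -99227]
EQ       [1]
PUSH 64  [1, 64]
SUB      [-63]
DUP      [-63, -63]
ADD      [-126]
PUSH 6   [-126, 6]
OVER     [-126, 6, -126]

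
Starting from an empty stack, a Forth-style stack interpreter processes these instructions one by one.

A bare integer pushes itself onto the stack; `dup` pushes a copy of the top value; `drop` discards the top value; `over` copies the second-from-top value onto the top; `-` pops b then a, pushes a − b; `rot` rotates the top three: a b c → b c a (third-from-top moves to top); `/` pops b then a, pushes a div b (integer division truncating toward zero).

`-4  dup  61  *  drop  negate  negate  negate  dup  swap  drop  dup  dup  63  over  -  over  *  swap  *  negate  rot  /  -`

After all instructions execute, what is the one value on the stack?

240

-4     -> [-4]
dup    -> [-4, -4]
61     -> [-4, -4, 61]
*      -> [-4, -244]
drop   -> [-4]
negate -> [4]
negate -> [-4]
negate -> [4]
dup    -> [4, 4]
swap   -> [4, 4]
drop   -> [4]
dup    -> [4, 4]
dup    -> [4, 4, 4]
63     -> [4, 4, 4, 63]
over   -> [4, 4, 4, 63, 4]
-      -> [4, 4, 4, 59]
over   -> [4, 4, 4, 59, 4]
*      -> [4, 4, 4, 236]
swap   -> [4, 4, 236, 4]
*      -> [4, 4, 944]
negate -> [4, 4, -944]
rot    -> [4, -944, 4]
/      -> [4, -236]
-      -> [240]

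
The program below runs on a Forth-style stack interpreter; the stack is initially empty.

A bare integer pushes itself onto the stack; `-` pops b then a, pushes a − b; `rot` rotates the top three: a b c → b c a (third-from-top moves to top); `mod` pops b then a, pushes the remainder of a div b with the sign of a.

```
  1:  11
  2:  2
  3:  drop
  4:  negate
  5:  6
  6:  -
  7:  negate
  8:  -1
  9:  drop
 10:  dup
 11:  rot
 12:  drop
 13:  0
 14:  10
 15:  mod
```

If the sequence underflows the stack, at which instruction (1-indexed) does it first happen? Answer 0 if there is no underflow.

11

11     -> 11
2      -> 11 2
drop   -> 11
negate -> -11
6      -> -11 6
-      -> -17
negate -> 17
-1     -> 17 -1
drop   -> 17
dup    -> 17 17
rot  — needs 3 operands, stack has 2 → underflow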